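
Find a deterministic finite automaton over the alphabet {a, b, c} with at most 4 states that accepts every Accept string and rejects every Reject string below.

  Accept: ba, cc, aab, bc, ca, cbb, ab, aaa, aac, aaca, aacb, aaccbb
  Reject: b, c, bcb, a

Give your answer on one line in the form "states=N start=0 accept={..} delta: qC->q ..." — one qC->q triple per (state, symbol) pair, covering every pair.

states=4 start=0 accept={0,2,3} delta: 0a->1 0b->1 0c->1 1a->2 1b->2 1c->0 2a->0 2b->0 2c->3 3a->0 3b->0 3c->0

State merging on the prefix tree: take the shortest (then alphabetical) example prefix whose next move is undefined and point that move at state 0, else 1, else 2, ...; a target is out if some Accept/Reject pair would then sit in one state with the same input left (inseparable). If every existing state is out, open a new one.
a: 0a undefined. 0a->0: no, aab/b meet in 0 with "b" left. Open state 1: 0a->1.
b: 0b undefined. 0b->0: no, ba/a meet in 1. 0b->1: ok.
c: 0c undefined. 0c->0: no, cc/c meet in 0. 0c->1: ok.
aa: 1a undefined. 1a->0: no, aab/b meet in 1. 1a->1: no, ba/b meet in 1. Open state 2: 1a->2.
ab: 1b undefined. 1b->0: no, cbb/b meet in 1. 1b->1: no, cbb/b meet in 1. 1b->2: ok.
bc: 1c undefined. 1c->0: ok.
aaa: 2a undefined. 2a->0: ok.
aab: 2b undefined. 2b->0: ok.
aac: 2c undefined. 2c->0: no, aaca/b meet in 1. 2c->1: no, aac/b meet in 1. 2c->2: no, aaccbb/b meet in 1. Open state 3: 2c->3.
aaca: 3a undefined. 3a->0: ok.
aacb: 3b undefined. 3b->0: ok.
aacc: 3c undefined. 3c->0: ok.
All examples now run through 4 states with every (state, symbol) defined. Accept strings end in {0,2,3}, Reject strings end in {1}; accept={0,2,3}.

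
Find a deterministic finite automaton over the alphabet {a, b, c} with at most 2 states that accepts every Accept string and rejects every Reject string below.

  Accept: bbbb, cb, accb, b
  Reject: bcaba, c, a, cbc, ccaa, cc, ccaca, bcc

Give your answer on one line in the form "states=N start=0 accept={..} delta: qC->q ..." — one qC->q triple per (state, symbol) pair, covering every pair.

Fold the examples into a partial DFA from state 0: repeatedly fix the first undefined (state, symbol) met by the shortest-then-alphabetical prefix, trying targets in increasing order and rejecting any under which an Accept and a Reject string meet in one state with the same remainder; add a state when all current targets are rejected. Accepting states are where Accept strings end.
a: 0a undefined. 0a->0: ok.
b: 0b undefined. 0b->0: no, bbbb/a meet in 0. Open state 1: 0b->1.
c: 0c undefined. 0c->0: ok.
bb: 1b undefined. 1b->0: no, bbbb/c meet in 0. 1b->1: ok.
bc: 1c undefined. 1c->0: ok.
bcaba: 1a undefined. 1a->0: ok.
All examples now run through 2 states with every (state, symbol) defined. Accept strings end in {1}, Reject strings end in {0}; accept={1}.

states=2 start=0 accept={1} delta: 0a->0 0b->1 0c->0 1a->0 1b->1 1c->0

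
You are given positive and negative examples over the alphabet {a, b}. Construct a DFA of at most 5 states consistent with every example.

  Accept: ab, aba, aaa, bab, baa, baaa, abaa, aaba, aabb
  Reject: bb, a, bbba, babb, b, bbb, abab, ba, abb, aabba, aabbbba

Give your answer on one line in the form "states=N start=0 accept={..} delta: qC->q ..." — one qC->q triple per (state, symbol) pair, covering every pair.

states=5 start=0 accept={2,4} delta: 0a->1 0b->0 1a->2 1b->2 2a->2 2b->3 3a->2 3b->4 4a->0 4b->0

Fold the examples into a partial DFA from state 0: repeatedly fix the first undefined (state, symbol) met by the shortest-then-alphabetical prefix, trying targets in increasing order and rejecting any under which an Accept and a Reject string meet in one state with the same remainder; add a state when all current targets are rejected. Accepting states are where Accept strings end.
a: 0a undefined. 0a->0: no, ab/b meet in 0 with "b" left. Open state 1: 0a->1.
b: 0b undefined. 0b->0: ok.
aa: 1a undefined. 1a->0: no, aaa/a meet in 1. 1a->1: no, aaa/a meet in 1. Open state 2: 1a->2.
ab: 1b undefined. 1b->0: no, ab/bb meet in 0. 1b->1: no, ab/a meet in 1. 1b->2: ok.
aaa: 2a undefined. 2a->0: no, aba/bb meet in 0. 2a->1: no, ab/abab meet in 2. 2a->2: ok.
aab: 2b undefined. 2b->0: no, aaba/a meet in 1. 2b->1: no, ab/aabba meet in 2. 2b->2: no, ab/babb meet in 2. Open state 3: 2b->3.
aaba: 3a undefined. 3a->0: no, aaba/bb meet in 0. 3a->1: no, aaba/a meet in 1. 3a->2: ok.
aabb: 3b undefined. 3b->0: no, aabb/bb meet in 0. 3b->1: no, ab/aabba meet in 2. 3b->2: no, ab/aabba meet in 2. 3b->3: no, ab/aabba meet in 2. Open state 4: 3b->4.
aabba: 4a undefined. 4a->0: ok.
aabbb: 4b undefined. 4b->0: ok.
All examples now run through 5 states with every (state, symbol) defined. Accept strings end in {2,4}, Reject strings end in {0,1,3}; accept={2,4}.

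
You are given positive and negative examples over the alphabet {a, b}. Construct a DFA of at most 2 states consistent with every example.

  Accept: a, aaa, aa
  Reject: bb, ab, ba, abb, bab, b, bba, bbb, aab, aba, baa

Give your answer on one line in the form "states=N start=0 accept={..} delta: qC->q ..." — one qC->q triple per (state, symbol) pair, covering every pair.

State merging on the prefix tree: take the shortest (then alphabetical) example prefix whose next move is undefined and point that move at state 0, else 1, else 2, ...; a target is out if some Accept/Reject pair would then sit in one state with the same input left (inseparable). If every existing state is out, open a new one.
a: 0a undefined. 0a->0: ok.
b: 0b undefined. 0b->0: no, a/bb meet in 0. Open state 1: 0b->1.
ba: 1a undefined. 1a->0: no, a/ba meet in 0. 1a->1: ok.
bb: 1b undefined. 1b->0: no, a/bb meet in 0. 1b->1: ok.
All examples now run through 2 states with every (state, symbol) defined. Accept strings end in {0}, Reject strings end in {1}; accept={0}.

states=2 start=0 accept={0} delta: 0a->0 0b->1 1a->1 1b->1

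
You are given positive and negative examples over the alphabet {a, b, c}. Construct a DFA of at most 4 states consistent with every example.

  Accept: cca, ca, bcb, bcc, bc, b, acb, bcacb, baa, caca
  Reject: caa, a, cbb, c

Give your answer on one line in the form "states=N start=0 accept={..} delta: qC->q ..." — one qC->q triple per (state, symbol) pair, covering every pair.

Grow the machine one transition at a time. Run the examples from 0; the earliest place one falls off (shortest prefix, ties alphabetical) gets sent to the lowest-numbered state that keeps every Accept/Reject pair distinguishable — a pair clashes when both reach the same state with identical unread suffix — and to a fresh state only if none does.
a: 0a undefined. 0a->0: ok.
b: 0b undefined. 0b->0: no, bc/c meet in 0 with "c" left. Open state 1: 0b->1.
c: 0c undefined. 0c->0: no, cca/caa meet in 0. 0c->1: no, b/c meet in 1. Open state 2: 0c->2.
ba: 1a undefined. 1a->0: no, baa/a meet in 0. 1a->1: ok.
bc: 1c undefined. 1c->0: no, bcc/c meet in 2. 1c->1: ok.
ca: 2a undefined. 2a->0: no, ca/caa meet in 0. 2a->1: no, ca/caa meet in 1. 2a->2: no, ca/caa meet in 2. Open state 3: 2a->3.
cb: 2b undefined. 2b->0: no, bcc/cbb meet in 1. 2b->1: no, bcb/cbb meet in 1 with "b" left. 2b->2: no, acb/cbb meet in 2. 2b->3: ok.
cc: 2c undefined. 2c->0: no, cca/a meet in 0. 2c->1: ok.
bcb: 1b undefined. 1b->0: no, bcb/a meet in 0. 1b->1: ok.
caa: 3a undefined. 3a->0: ok.
cac: 3c undefined. 3c->0: no, caca/caa meet in 0. 3c->1: ok.
cbb: 3b undefined. 3b->0: ok.
All examples now run through 4 states with every (state, symbol) defined. Accept strings end in {1,3}, Reject strings end in {0,2}; accept={1,3}.

states=4 start=0 accept={1,3} delta: 0a->0 0b->1 0c->2 1a->1 1b->1 1c->1 2a->3 2b->3 2c->1 3a->0 3b->0 3c->1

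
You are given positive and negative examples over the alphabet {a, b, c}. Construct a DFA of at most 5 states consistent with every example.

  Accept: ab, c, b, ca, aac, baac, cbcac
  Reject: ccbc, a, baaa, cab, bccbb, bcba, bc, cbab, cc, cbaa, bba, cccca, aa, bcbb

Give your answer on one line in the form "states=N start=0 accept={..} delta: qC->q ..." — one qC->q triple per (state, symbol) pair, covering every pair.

states=5 start=0 accept={1,2} delta: 0a->0 0b->1 0c->1 1a->2 1b->2 1c->3 2a->3 2b->0 2c->0 3a->0 3b->4 3c->1 4a->0 4b->0 4c->0

State merging on the prefix tree: take the shortest (then alphabetical) example prefix whose next move is undefined and point that move at state 0, else 1, else 2, ...; a target is out if some Accept/Reject pair would then sit in one state with the same input left (inseparable). If every existing state is out, open a new one.
a: 0a undefined. 0a->0: ok.
b: 0b undefined. 0b->0: no, ab/a meet in 0. Open state 1: 0b->1.
c: 0c undefined. 0c->0: no, ab/cab meet in 1. 0c->1: ok.
ba: 1a undefined. 1a->0: no, ab/cab meet in 1. 1a->1: no, ab/baaa meet in 1. Open state 2: 1a->2.
bb: 1b undefined. 1b->0: no, ab/cbab meet in 1. 1b->1: no, ca/bba meet in 2. 1b->2: ok.
bc: 1c undefined. 1c->0: no, ca/bcba meet in 2. 1c->1: no, ab/bc meet in 1. 1c->2: no, ca/bc meet in 2. Open state 3: 1c->3.
baa: 2a undefined. 2a->0: no, ab/cbab meet in 1. 2a->1: no, ab/bba meet in 1. 2a->2: no, ca/baaa meet in 2. 2a->3: ok.
bcb: 3b undefined. 3b->0: no, ab/ccbc meet in 1. 3b->1: no, ab/cbab meet in 1. 3b->2: no, ca/cbab meet in 2. 3b->3: no, baac/ccbc meet in 3 with "c" left. Open state 4: 3b->4.
bcc: 3c undefined. 3c->0: no, ca/bccbb meet in 2. 3c->1: ok.
cab: 2b undefined. 2b->0: ok.
cbc: 2c undefined. 2c->0: ok.
baaa: 3a undefined. 3a->0: ok.
bcba: 4a undefined. 4a->0: ok.
bcbb: 4b undefined. 4b->0: ok.
ccbc: 4c undefined. 4c->0: ok.
All examples now run through 5 states with every (state, symbol) defined. Accept strings end in {1,2}, Reject strings end in {0,3,4}; accept={1,2}.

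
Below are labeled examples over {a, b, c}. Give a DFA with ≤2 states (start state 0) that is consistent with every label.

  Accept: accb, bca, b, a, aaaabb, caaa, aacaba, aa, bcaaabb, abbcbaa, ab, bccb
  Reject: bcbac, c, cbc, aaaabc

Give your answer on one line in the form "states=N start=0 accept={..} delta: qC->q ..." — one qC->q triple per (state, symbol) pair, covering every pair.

states=2 start=0 accept={0} delta: 0a->0 0b->0 0c->1 1a->0 1b->0 1c->0

Grow the machine one transition at a time. Run the examples from 0; the earliest place one falls off (shortest prefix, ties alphabetical) gets sent to the lowest-numbered state that keeps every Accept/Reject pair distinguishable — a pair clashes when both reach the same state with identical unread suffix — and to a fresh state only if none does.
a: 0a undefined. 0a->0: ok.
b: 0b undefined. 0b->0: ok.
c: 0c undefined. 0c->0: no, accb/bcbac meet in 0. Open state 1: 0c->1.
ca: 1a undefined. 1a->0: ok.
cb: 1b undefined. 1b->0: ok.
acc: 1c undefined. 1c->0: ok.
All examples now run through 2 states with every (state, symbol) defined. Accept strings end in {0}, Reject strings end in {1}; accept={0}.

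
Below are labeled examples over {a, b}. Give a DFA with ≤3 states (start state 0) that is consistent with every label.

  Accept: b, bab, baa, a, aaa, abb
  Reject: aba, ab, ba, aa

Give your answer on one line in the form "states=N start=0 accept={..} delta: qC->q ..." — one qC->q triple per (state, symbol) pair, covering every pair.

states=3 start=0 accept={1} delta: 0a->1 0b->1 1a->0 1b->2 2a->0 2b->1

Fold the examples into a partial DFA from state 0: repeatedly fix the first undefined (state, symbol) met by the shortest-then-alphabetical prefix, trying targets in increasing order and rejecting any under which an Accept and a Reject string meet in one state with the same remainder; add a state when all current targets are rejected. Accepting states are where Accept strings end.
a: 0a undefined. 0a->0: no, b/ab meet in 0 with "b" left. Open state 1: 0a->1.
b: 0b undefined. 0b->0: no, bab/ab meet in 1 with "b" left. 0b->1: ok.
aa: 1a undefined. 1a->0: ok.
ab: 1b undefined. 1b->0: no, b/aba meet in 1. 1b->1: no, b/ab meet in 1. Open state 2: 1b->2.
aba: 2a undefined. 2a->0: ok.
abb: 2b undefined. 2b->0: no, abb/aba meet in 0. 2b->1: ok.
All examples now run through 3 states with every (state, symbol) defined. Accept strings end in {1}, Reject strings end in {0,2}; accept={1}.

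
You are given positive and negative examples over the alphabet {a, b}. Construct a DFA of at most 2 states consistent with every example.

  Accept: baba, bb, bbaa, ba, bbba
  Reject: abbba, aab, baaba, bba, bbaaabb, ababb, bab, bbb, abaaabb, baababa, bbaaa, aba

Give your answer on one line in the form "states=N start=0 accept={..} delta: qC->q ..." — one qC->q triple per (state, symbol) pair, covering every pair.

Fold the examples into a partial DFA from state 0: repeatedly fix the first undefined (state, symbol) met by the shortest-then-alphabetical prefix, trying targets in increasing order and rejecting any under which an Accept and a Reject string meet in one state with the same remainder; add a state when all current targets are rejected. Accepting states are where Accept strings end.
a: 0a undefined. 0a->0: no, ba/aba meet in 0 with "ba" left. Open state 1: 0a->1.
b: 0b undefined. 0b->0: no, baba/aba meet in 1 with "ba" left. 0b->1: ok.
aa: 1a undefined. 1a->0: ok.
ab: 1b undefined. 1b->0: ok.
All examples now run through 2 states with every (state, symbol) defined. Accept strings end in {0}, Reject strings end in {1}; accept={0}.

states=2 start=0 accept={0} delta: 0a->1 0b->1 1a->0 1b->0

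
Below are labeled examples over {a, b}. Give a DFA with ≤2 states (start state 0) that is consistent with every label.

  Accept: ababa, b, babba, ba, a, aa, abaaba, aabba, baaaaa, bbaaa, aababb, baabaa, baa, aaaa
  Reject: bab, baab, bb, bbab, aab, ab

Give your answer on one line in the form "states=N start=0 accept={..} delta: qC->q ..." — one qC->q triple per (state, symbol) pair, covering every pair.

Fold the examples into a partial DFA from state 0: repeatedly fix the first undefined (state, symbol) met by the shortest-then-alphabetical prefix, trying targets in increasing order and rejecting any under which an Accept and a Reject string meet in one state with the same remainder; add a state when all current targets are rejected. Accepting states are where Accept strings end.
a: 0a undefined. 0a->0: no, b/aab meet in 0 with "b" left. Open state 1: 0a->1.
b: 0b undefined. 0b->0: no, b/bb meet in 0. 0b->1: ok.
aa: 1a undefined. 1a->0: no, b/bab meet in 1. 1a->1: ok.
ab: 1b undefined. 1b->0: ok.
All examples now run through 2 states with every (state, symbol) defined. Accept strings end in {1}, Reject strings end in {0}; accept={1}.

states=2 start=0 accept={1} delta: 0a->1 0b->1 1a->1 1b->0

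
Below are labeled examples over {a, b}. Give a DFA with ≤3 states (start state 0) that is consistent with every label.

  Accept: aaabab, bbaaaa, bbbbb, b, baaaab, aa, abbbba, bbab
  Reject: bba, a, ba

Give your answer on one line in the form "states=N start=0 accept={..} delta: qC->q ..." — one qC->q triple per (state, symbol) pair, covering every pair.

states=3 start=0 accept={0,2} delta: 0a->1 0b->0 1a->0 1b->2 2a->0 2b->1

Grow the machine one transition at a time. Run the examples from 0; the earliest place one falls off (shortest prefix, ties alphabetical) gets sent to the lowest-numbered state that keeps every Accept/Reject pair distinguishable — a pair clashes when both reach the same state with identical unread suffix — and to a fresh state only if none does.
a: 0a undefined. 0a->0: no, aa/a meet in 0. Open state 1: 0a->1.
b: 0b undefined. 0b->0: ok.
aa: 1a undefined. 1a->0: ok.
ab: 1b undefined. 1b->0: no, abbbba/bba meet in 1. 1b->1: no, bbab/bba meet in 1. Open state 2: 1b->2.
abb: 2b undefined. 2b->0: no, abbbba/bba meet in 1. 2b->1: ok.
aaaba: 2a undefined. 2a->0: ok.
All examples now run through 3 states with every (state, symbol) defined. Accept strings end in {0,2}, Reject strings end in {1}; accept={0,2}.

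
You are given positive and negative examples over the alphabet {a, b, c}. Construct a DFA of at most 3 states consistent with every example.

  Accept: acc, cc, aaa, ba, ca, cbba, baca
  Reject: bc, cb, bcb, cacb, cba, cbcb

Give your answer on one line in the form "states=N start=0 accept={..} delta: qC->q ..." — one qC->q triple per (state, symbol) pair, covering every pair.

states=3 start=0 accept={0} delta: 0a->0 0b->0 0c->1 1a->0 1b->2 1c->0 2a->1 2b->0 2c->1

Grow the machine one transition at a time. Run the examples from 0; the earliest place one falls off (shortest prefix, ties alphabetical) gets sent to the lowest-numbered state that keeps every Accept/Reject pair distinguishable — a pair clashes when both reach the same state with identical unread suffix — and to a fresh state only if none does.
a: 0a undefined. 0a->0: ok.
b: 0b undefined. 0b->0: ok.
c: 0c undefined. 0c->0: no, acc/bc meet in 0. Open state 1: 0c->1.
ca: 1a undefined. 1a->0: ok.
cb: 1b undefined. 1b->0: no, aaa/cb meet in 0. 1b->1: no, aaa/cba meet in 0. Open state 2: 1b->2.
cc: 1c undefined. 1c->0: ok.
cba: 2a undefined. 2a->0: no, acc/cba meet in 0. 2a->1: ok.
cbb: 2b undefined. 2b->0: ok.
cbc: 2c undefined. 2c->0: no, acc/cbcb meet in 0. 2c->1: ok.
All examples now run through 3 states with every (state, symbol) defined. Accept strings end in {0}, Reject strings end in {1,2}; accept={0}.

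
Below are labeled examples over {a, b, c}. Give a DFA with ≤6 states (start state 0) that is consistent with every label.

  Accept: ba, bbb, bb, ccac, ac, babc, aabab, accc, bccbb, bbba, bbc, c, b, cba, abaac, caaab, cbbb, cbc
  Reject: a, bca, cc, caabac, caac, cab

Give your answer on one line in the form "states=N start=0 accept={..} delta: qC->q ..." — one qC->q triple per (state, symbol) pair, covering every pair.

Grow the machine one transition at a time. Run the examples from 0; the earliest place one falls off (shortest prefix, ties alphabetical) gets sent to the lowest-numbered state that keeps every Accept/Reject pair distinguishable — a pair clashes when both reach the same state with identical unread suffix — and to a fresh state only if none does.
a: 0a undefined. 0a->0: ok.
b: 0b undefined. 0b->0: no, ba/a meet in 0. Open state 1: 0b->1.
c: 0c undefined. 0c->0: no, ccac/a meet in 0. 0c->1: no, aabab/cab meet in 1 with "ab" left. Open state 2: 0c->2.
ba: 1a undefined. 1a->0: no, ba/a meet in 0. 1a->1: ok.
bb: 1b undefined. 1b->0: no, bb/a meet in 0. 1b->1: ok.
bc: 1c undefined. 1c->0: no, babc/a meet in 0. 1c->1: no, ba/bca meet in 1. 1c->2: ok.
ca: 2a undefined. 2a->0: no, ba/cab meet in 1. 2a->1: no, ba/bca meet in 1. 2a->2: no, ac/bca meet in 2. Open state 3: 2a->3.
cb: 2b undefined. 2b->0: no, cba/a meet in 0. 2b->1: ok.
cc: 2c undefined. 2c->0: ok.
caa: 3a undefined. 3a->0: no, ccac/caabac meet in 2. 3a->1: no, ccac/caabac meet in 2. 3a->2: no, ccac/caabac meet in 2. 3a->3: no, caaab/cab meet in 3 with "b" left. Open state 4: 3a->4.
cab: 3b undefined. 3b->0: ok.
caaa: 4a undefined. 4a->0: ok.
caab: 4b undefined. 4b->0: no, ccac/caabac meet in 2. 4b->1: no, ccac/caabac meet in 2. 4b->2: ok.
caac: 4c undefined. 4c->0: ok.
caabac: 3c undefined. 3c->0: ok.
All examples now run through 5 states with every (state, symbol) defined. Accept strings end in {1,2}, Reject strings end in {0,3}; accept={1,2}.

states=5 start=0 accept={1,2} delta: 0a->0 0b->1 0c->2 1a->1 1b->1 1c->2 2a->3 2b->1 2c->0 3a->4 3b->0 3c->0 4a->0 4b->2 4c->0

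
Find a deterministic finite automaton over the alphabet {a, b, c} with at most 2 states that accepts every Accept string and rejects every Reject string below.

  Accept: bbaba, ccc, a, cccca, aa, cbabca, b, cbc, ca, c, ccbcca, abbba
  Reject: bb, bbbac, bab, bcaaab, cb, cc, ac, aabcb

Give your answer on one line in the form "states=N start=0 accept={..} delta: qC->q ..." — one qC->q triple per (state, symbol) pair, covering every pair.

Fold the examples into a partial DFA from state 0: repeatedly fix the first undefined (state, symbol) met by the shortest-then-alphabetical prefix, trying targets in increasing order and rejecting any under which an Accept and a Reject string meet in one state with the same remainder; add a state when all current targets are rejected. Accepting states are where Accept strings end.
a: 0a undefined. 0a->0: no, c/ac meet in 0 with "c" left. Open state 1: 0a->1.
b: 0b undefined. 0b->0: no, b/bb meet in 0. 0b->1: ok.
c: 0c undefined. 0c->0: no, ccc/cc meet in 0. 0c->1: ok.
aa: 1a undefined. 1a->0: no, a/bab meet in 1. 1a->1: ok.
ab: 1b undefined. 1b->0: ok.
ac: 1c undefined. 1c->0: ok.
All examples now run through 2 states with every (state, symbol) defined. Accept strings end in {1}, Reject strings end in {0}; accept={1}.

states=2 start=0 accept={1} delta: 0a->1 0b->1 0c->1 1a->1 1b->0 1c->0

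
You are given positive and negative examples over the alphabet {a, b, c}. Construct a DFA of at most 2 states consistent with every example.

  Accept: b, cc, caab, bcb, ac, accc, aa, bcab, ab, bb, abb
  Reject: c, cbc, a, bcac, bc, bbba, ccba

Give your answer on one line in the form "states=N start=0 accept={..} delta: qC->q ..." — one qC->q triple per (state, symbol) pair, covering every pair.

Grow the machine one transition at a time. Run the examples from 0; the earliest place one falls off (shortest prefix, ties alphabetical) gets sent to the lowest-numbered state that keeps every Accept/Reject pair distinguishable — a pair clashes when both reach the same state with identical unread suffix — and to a fresh state only if none does.
a: 0a undefined. 0a->0: no, ac/c meet in 0 with "c" left. Open state 1: 0a->1.
b: 0b undefined. 0b->0: ok.
c: 0c undefined. 0c->0: no, b/c meet in 0. 0c->1: ok.
aa: 1a undefined. 1a->0: ok.
ab: 1b undefined. 1b->0: ok.
ac: 1c undefined. 1c->0: ok.
All examples now run through 2 states with every (state, symbol) defined. Accept strings end in {0}, Reject strings end in {1}; accept={0}.

states=2 start=0 accept={0} delta: 0a->1 0b->0 0c->1 1a->0 1b->0 1c->0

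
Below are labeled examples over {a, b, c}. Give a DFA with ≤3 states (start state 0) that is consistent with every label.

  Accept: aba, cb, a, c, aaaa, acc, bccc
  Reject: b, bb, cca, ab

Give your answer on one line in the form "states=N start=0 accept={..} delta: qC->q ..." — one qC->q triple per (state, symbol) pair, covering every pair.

State merging on the prefix tree: take the shortest (then alphabetical) example prefix whose next move is undefined and point that move at state 0, else 1, else 2, ...; a target is out if some Accept/Reject pair would then sit in one state with the same input left (inseparable). If every existing state is out, open a new one.
a: 0a undefined. 0a->0: ok.
b: 0b undefined. 0b->0: no, aba/b meet in 0. Open state 1: 0b->1.
c: 0c undefined. 0c->0: no, cb/b meet in 1. 0c->1: no, cb/bb meet in 1 with "b" left. Open state 2: 0c->2.
bb: 1b undefined. 1b->0: no, a/bb meet in 0. 1b->1: ok.
bc: 1c undefined. 1c->0: ok.
cb: 2b undefined. 2b->0: ok.
cc: 2c undefined. 2c->0: no, cb/cca meet in 0. 2c->1: no, aba/cca meet in 1 with "a" left. 2c->2: ok.
aba: 1a undefined. 1a->0: ok.
cca: 2a undefined. 2a->0: no, aba/cca meet in 0. 2a->1: ok.
All examples now run through 3 states with every (state, symbol) defined. Accept strings end in {0,2}, Reject strings end in {1}; accept={0,2}.

states=3 start=0 accept={0,2} delta: 0a->0 0b->1 0c->2 1a->0 1b->1 1c->0 2a->1 2b->0 2c->2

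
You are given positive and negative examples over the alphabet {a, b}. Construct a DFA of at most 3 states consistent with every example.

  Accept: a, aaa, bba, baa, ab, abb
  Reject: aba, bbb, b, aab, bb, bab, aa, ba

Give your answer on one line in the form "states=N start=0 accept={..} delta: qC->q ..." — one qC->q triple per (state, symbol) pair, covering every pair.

states=3 start=0 accept={1} delta: 0a->1 0b->2 1a->0 1b->1 2a->0 2b->0

Grow the machine one transition at a time. Run the examples from 0; the earliest place one falls off (shortest prefix, ties alphabetical) gets sent to the lowest-numbered state that keeps every Accept/Reject pair distinguishable — a pair clashes when both reach the same state with identical unread suffix — and to a fresh state only if none does.
a: 0a undefined. 0a->0: no, a/aa meet in 0. Open state 1: 0a->1.
b: 0b undefined. 0b->0: no, a/ba meet in 1. 0b->1: no, a/b meet in 1. Open state 2: 0b->2.
aa: 1a undefined. 1a->0: ok.
ab: 1b undefined. 1b->0: no, a/aba meet in 1. 1b->1: ok.
ba: 2a undefined. 2a->0: ok.
bb: 2b undefined. 2b->0: ok.
All examples now run through 3 states with every (state, symbol) defined. Accept strings end in {1}, Reject strings end in {0,2}; accept={1}.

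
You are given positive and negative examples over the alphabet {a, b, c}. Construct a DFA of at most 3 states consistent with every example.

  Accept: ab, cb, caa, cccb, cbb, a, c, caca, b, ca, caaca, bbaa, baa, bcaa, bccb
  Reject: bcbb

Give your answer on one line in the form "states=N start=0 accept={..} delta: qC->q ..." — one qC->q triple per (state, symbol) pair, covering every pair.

Grow the machine one transition at a time. Run the examples from 0; the earliest place one falls off (shortest prefix, ties alphabetical) gets sent to the lowest-numbered state that keeps every Accept/Reject pair distinguishable — a pair clashes when both reach the same state with identical unread suffix — and to a fresh state only if none does.
a: 0a undefined. 0a->0: ok.
b: 0b undefined. 0b->0: no, cbb/bcbb meet in 0 with "cbb" left. Open state 1: 0b->1.
c: 0c undefined. 0c->0: ok.
ba: 1a undefined. 1a->0: ok.
bb: 1b undefined. 1b->0: ok.
bc: 1c undefined. 1c->0: no, caa/bcbb meet in 0. 1c->1: no, ab/bcbb meet in 1. Open state 2: 1c->2.
bca: 2a undefined. 2a->0: ok.
bcb: 2b undefined. 2b->0: no, ab/bcbb meet in 1. 2b->1: no, caa/bcbb meet in 0. 2b->2: ok.
bcc: 2c undefined. 2c->0: ok.
All examples now run through 3 states with every (state, symbol) defined. Accept strings end in {0,1}, Reject strings end in {2}; accept={0,1}.

states=3 start=0 accept={0,1} delta: 0a->0 0b->1 0c->0 1a->0 1b->0 1c->2 2a->0 2b->2 2c->0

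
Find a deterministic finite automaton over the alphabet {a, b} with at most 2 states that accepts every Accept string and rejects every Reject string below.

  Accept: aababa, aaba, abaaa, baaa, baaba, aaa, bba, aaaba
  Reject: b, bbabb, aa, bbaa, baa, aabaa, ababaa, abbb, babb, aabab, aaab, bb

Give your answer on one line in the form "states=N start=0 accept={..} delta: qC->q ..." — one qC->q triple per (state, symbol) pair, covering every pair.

states=2 start=0 accept={1} delta: 0a->1 0b->0 1a->0 1b->0

Fold the examples into a partial DFA from state 0: repeatedly fix the first undefined (state, symbol) met by the shortest-then-alphabetical prefix, trying targets in increasing order and rejecting any under which an Accept and a Reject string meet in one state with the same remainder; add a state when all current targets are rejected. Accepting states are where Accept strings end.
a: 0a undefined. 0a->0: no, aaa/aa meet in 0. Open state 1: 0a->1.
b: 0b undefined. 0b->0: ok.
aa: 1a undefined. 1a->0: ok.
ab: 1b undefined. 1b->0: ok.
All examples now run through 2 states with every (state, symbol) defined. Accept strings end in {1}, Reject strings end in {0}; accept={1}.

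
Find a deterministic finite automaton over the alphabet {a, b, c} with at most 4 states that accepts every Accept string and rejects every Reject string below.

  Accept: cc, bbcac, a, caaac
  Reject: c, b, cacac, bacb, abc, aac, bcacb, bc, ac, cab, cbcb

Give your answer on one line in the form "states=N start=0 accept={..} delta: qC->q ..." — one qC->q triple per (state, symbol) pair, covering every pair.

states=3 start=0 accept={0} delta: 0a->0 0b->1 0c->2 1a->0 1b->0 1c->1 2a->2 2b->2 2c->0

Grow the machine one transition at a time. Run the examples from 0; the earliest place one falls off (shortest prefix, ties alphabetical) gets sent to the lowest-numbered state that keeps every Accept/Reject pair distinguishable — a pair clashes when both reach the same state with identical unread suffix — and to a fresh state only if none does.
a: 0a undefined. 0a->0: ok.
b: 0b undefined. 0b->0: no, a/b meet in 0. Open state 1: 0b->1.
c: 0c undefined. 0c->0: no, cc/c meet in 0. 0c->1: no, cc/abc meet in 1 with "c" left. Open state 2: 0c->2.
ba: 1a undefined. 1a->0: ok.
bb: 1b undefined. 1b->0: ok.
bc: 1c undefined. 1c->0: no, a/abc meet in 0. 1c->1: ok.
ca: 2a undefined. 2a->0: no, bbcac/c meet in 2. 2a->1: no, bbcac/b meet in 1. 2a->2: ok.
cb: 2b undefined. 2b->0: no, a/bacb meet in 0. 2b->1: no, a/cbcb meet in 0. 2b->2: ok.
cc: 2c undefined. 2c->0: ok.
All examples now run through 3 states with every (state, symbol) defined. Accept strings end in {0}, Reject strings end in {1,2}; accept={0}.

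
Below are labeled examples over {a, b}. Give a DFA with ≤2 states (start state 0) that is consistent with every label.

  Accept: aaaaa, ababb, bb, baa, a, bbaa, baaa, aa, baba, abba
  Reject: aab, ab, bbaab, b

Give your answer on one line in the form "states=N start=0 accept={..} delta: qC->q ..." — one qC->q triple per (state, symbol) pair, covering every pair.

Fold the examples into a partial DFA from state 0: repeatedly fix the first undefined (state, symbol) met by the shortest-then-alphabetical prefix, trying targets in increasing order and rejecting any under which an Accept and a Reject string meet in one state with the same remainder; add a state when all current targets are rejected. Accepting states are where Accept strings end.
a: 0a undefined. 0a->0: ok.
b: 0b undefined. 0b->0: no, aaaaa/aab meet in 0. Open state 1: 0b->1.
ba: 1a undefined. 1a->0: ok.
bb: 1b undefined. 1b->0: ok.
All examples now run through 2 states with every (state, symbol) defined. Accept strings end in {0}, Reject strings end in {1}; accept={0}.

states=2 start=0 accept={0} delta: 0a->0 0b->1 1a->0 1b->0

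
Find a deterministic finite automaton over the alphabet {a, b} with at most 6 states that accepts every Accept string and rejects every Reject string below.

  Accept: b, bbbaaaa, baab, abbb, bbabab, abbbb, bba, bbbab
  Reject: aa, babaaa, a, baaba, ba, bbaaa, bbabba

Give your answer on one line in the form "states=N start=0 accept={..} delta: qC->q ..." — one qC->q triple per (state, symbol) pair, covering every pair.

Fold the examples into a partial DFA from state 0: repeatedly fix the first undefined (state, symbol) met by the shortest-then-alphabetical prefix, trying targets in increasing order and rejecting any under which an Accept and a Reject string meet in one state with the same remainder; add a state when all current targets are rejected. Accepting states are where Accept strings end.
a: 0a undefined. 0a->0: ok.
b: 0b undefined. 0b->0: no, b/aa meet in 0. Open state 1: 0b->1.
ba: 1a undefined. 1a->0: ok.
bb: 1b undefined. 1b->0: no, bbbaaaa/aa meet in 0. 1b->1: no, bbbaaaa/aa meet in 0. Open state 2: 1b->2.
bba: 2a undefined. 2a->0: no, bba/aa meet in 0. 2a->1: ok.
bbb: 2b undefined. 2b->0: no, bbbaaaa/aa meet in 0. 2b->1: no, bbbaaaa/aa meet in 0. 2b->2: no, b/bbabba meet in 1. Open state 3: 2b->3.
bbba: 3a undefined. 3a->0: no, bbbaaaa/aa meet in 0. 3a->1: no, b/bbabba meet in 1. 3a->2: no, bbbaaaa/aa meet in 0. 3a->3: no, bbbaaaa/bbabba meet in 3. Open state 4: 3a->4.
abbbb: 3b undefined. 3b->0: no, abbbb/aa meet in 0. 3b->1: ok.
bbbaa: 4a undefined. 4a->0: no, bbbaaaa/aa meet in 0. 4a->1: no, bbbaaaa/aa meet in 0. 4a->2: no, bbbaaaa/aa meet in 0. 4a->3: ok.
bbbab: 4b undefined. 4b->0: no, bbbab/aa meet in 0. 4b->1: ok.
All examples now run through 5 states with every (state, symbol) defined. Accept strings end in {1,2,3}, Reject strings end in {0,4}; accept={1,2,3}.

states=5 start=0 accept={1,2,3} delta: 0a->0 0b->1 1a->0 1b->2 2a->1 2b->3 3a->4 3b->1 4a->3 4b->1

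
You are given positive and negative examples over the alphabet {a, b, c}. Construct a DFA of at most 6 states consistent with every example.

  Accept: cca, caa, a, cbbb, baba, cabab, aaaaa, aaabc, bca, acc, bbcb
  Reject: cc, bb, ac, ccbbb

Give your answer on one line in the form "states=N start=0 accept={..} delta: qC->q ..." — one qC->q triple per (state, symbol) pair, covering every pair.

states=3 start=0 accept={1,2} delta: 0a->1 0b->0 0c->1 1a->1 1b->2 1c->0 2a->1 2b->1 2c->1

Fold the examples into a partial DFA from state 0: repeatedly fix the first undefined (state, symbol) met by the shortest-then-alphabetical prefix, trying targets in increasing order and rejecting any under which an Accept and a Reject string meet in one state with the same remainder; add a state when all current targets are rejected. Accepting states are where Accept strings end.
a: 0a undefined. 0a->0: no, acc/cc meet in 0 with "cc" left. Open state 1: 0a->1.
b: 0b undefined. 0b->0: ok.
c: 0c undefined. 0c->0: no, cbbb/cc meet in 0. 0c->1: ok.
aa: 1a undefined. 1a->0: no, bca/bb meet in 0. 1a->1: ok.
ac: 1c undefined. 1c->0: ok.
cb: 1b undefined. 1b->0: no, cbbb/cc meet in 0. 1b->1: no, aaabc/cc meet in 0. Open state 2: 1b->2.
cbb: 2b undefined. 2b->0: no, cbbb/cc meet in 0. 2b->1: ok.
baba: 2a undefined. 2a->0: no, baba/cc meet in 0. 2a->1: ok.
aaabc: 2c undefined. 2c->0: no, aaabc/cc meet in 0. 2c->1: ok.
All examples now run through 3 states with every (state, symbol) defined. Accept strings end in {1,2}, Reject strings end in {0}; accept={1,2}.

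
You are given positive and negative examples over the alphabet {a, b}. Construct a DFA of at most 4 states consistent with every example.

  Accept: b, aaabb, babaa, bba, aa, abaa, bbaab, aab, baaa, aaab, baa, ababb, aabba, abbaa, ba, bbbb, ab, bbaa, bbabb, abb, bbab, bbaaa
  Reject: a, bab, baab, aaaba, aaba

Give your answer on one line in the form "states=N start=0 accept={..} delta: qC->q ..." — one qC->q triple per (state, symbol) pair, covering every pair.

Fold the examples into a partial DFA from state 0: repeatedly fix the first undefined (state, symbol) met by the shortest-then-alphabetical prefix, trying targets in increasing order and rejecting any under which an Accept and a Reject string meet in one state with the same remainder; add a state when all current targets are rejected. Accepting states are where Accept strings end.
a: 0a undefined. 0a->0: no, aa/a meet in 0. Open state 1: 0a->1.
b: 0b undefined. 0b->0: no, bba/a meet in 1. 0b->1: no, b/a meet in 1. Open state 2: 0b->2.
aa: 1a undefined. 1a->0: no, ba/aaba meet in 2 with "a" left. 1a->1: no, aa/a meet in 1. 1a->2: no, bba/aaba meet in 2 with "ba" left. Open state 3: 1a->3.
ab: 1b undefined. 1b->0: ok.
ba: 2a undefined. 2a->0: no, b/bab meet in 2. 2a->1: no, aab/baab meet in 3 with "b" left. 2a->2: ok.
bb: 2b undefined. 2b->0: no, bba/a meet in 1. 2b->1: ok.
aaa: 3a undefined. 3a->0: no, b/aaaba meet in 2. 3a->1: no, babaa/a meet in 1. 3a->2: no, bba/aaaba meet in 3. 3a->3: ok.
aab: 3b undefined. 3b->0: ok.
All examples now run through 4 states with every (state, symbol) defined. Accept strings end in {0,2,3}, Reject strings end in {1}; accept={0,2,3}.

states=4 start=0 accept={0,2,3} delta: 0a->1 0b->2 1a->3 1b->0 2a->2 2b->1 3a->3 3b->0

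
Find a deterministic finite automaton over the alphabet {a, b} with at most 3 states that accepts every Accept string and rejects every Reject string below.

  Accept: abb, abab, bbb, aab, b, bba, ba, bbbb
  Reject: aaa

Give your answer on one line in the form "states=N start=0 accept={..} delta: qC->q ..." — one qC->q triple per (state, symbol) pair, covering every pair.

states=2 start=0 accept={1} delta: 0a->0 0b->1 1a->1 1b->1

Fold the examples into a partial DFA from state 0: repeatedly fix the first undefined (state, symbol) met by the shortest-then-alphabetical prefix, trying targets in increasing order and rejecting any under which an Accept and a Reject string meet in one state with the same remainder; add a state when all current targets are rejected. Accepting states are where Accept strings end.
a: 0a undefined. 0a->0: ok.
b: 0b undefined. 0b->0: no, abb/aaa meet in 0. Open state 1: 0b->1.
ba: 1a undefined. 1a->0: no, ba/aaa meet in 0. 1a->1: ok.
bb: 1b undefined. 1b->0: no, abb/aaa meet in 0. 1b->1: ok.
All examples now run through 2 states with every (state, symbol) defined. Accept strings end in {1}, Reject strings end in {0}; accept={1}.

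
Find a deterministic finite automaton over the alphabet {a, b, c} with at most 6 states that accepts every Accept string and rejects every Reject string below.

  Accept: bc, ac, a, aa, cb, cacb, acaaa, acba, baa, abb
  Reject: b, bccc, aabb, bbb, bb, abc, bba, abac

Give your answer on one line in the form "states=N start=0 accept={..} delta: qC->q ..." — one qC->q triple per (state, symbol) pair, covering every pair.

Grow the machine one transition at a time. Run the examples from 0; the earliest place one falls off (shortest prefix, ties alphabetical) gets sent to the lowest-numbered state that keeps every Accept/Reject pair distinguishable — a pair clashes when both reach the same state with identical unread suffix — and to a fresh state only if none does.
a: 0a undefined. 0a->0: no, bc/abc meet in 0 with "bc" left. Open state 1: 0a->1.
b: 0b undefined. 0b->0: no, a/bba meet in 1. 0b->1: no, a/b meet in 1. Open state 2: 0b->2.
c: 0c undefined. 0c->0: no, cb/b meet in 2. 0c->1: ok.
aa: 1a undefined. 1a->0: ok.
ab: 1b undefined. 1b->0: no, ac/abac meet in 1 with "c" left. 1b->1: no, ac/abc meet in 1 with "c" left. 1b->2: no, bc/abc meet in 2 with "c" left. Open state 3: 1b->3.
ac: 1c undefined. 1c->0: ok.
ba: 2a undefined. 2a->0: ok.
bb: 2b undefined. 2b->0: no, ac/aabb meet in 0. 2b->1: no, ac/bba meet in 0. 2b->2: no, ac/bba meet in 0. 2b->3: no, cb/aabb meet in 3. Open state 4: 2b->4.
bc: 2c undefined. 2c->0: no, bc/bccc meet in 0. 2c->1: no, bc/bccc meet in 1. 2c->2: no, bc/b meet in 2. 2c->3: ok.
aba: 3a undefined. 3a->0: no, a/abac meet in 1. 3a->1: no, ac/abac meet in 0. 3a->2: no, bc/abac meet in 3. 3a->3: ok.
abb: 3b undefined. 3b->0: ok.
abc: 3c undefined. 3c->0: no, ac/abc meet in 0. 3c->1: no, ac/bccc meet in 0. 3c->2: no, bc/bccc meet in 3. 3c->3: no, bc/bccc meet in 3. 3c->4: ok.
bba: 4a undefined. 4a->0: no, ac/bba meet in 0. 4a->1: no, a/bba meet in 1. 4a->2: ok.
bbb: 4b undefined. 4b->0: no, ac/bbb meet in 0. 4b->1: no, a/bbb meet in 1. 4b->2: ok.
bccc: 4c undefined. 4c->0: no, ac/bccc meet in 0. 4c->1: no, a/bccc meet in 1. 4c->2: ok.
All examples now run through 5 states with every (state, symbol) defined. Accept strings end in {0,1,3}, Reject strings end in {2,4}; accept={0,1,3}.

states=5 start=0 accept={0,1,3} delta: 0a->1 0b->2 0c->1 1a->0 1b->3 1c->0 2a->0 2b->4 2c->3 3a->3 3b->0 3c->4 4a->2 4b->2 4c->2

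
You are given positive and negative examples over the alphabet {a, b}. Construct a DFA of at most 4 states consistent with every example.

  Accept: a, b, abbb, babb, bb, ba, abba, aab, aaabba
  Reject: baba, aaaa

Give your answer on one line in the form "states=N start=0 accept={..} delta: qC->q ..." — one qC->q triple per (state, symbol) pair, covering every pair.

Grow the machine one transition at a time. Run the examples from 0; the earliest place one falls off (shortest prefix, ties alphabetical) gets sent to the lowest-numbered state that keeps every Accept/Reject pair distinguishable — a pair clashes when both reach the same state with identical unread suffix — and to a fresh state only if none does.
a: 0a undefined. 0a->0: no, a/aaaa meet in 0. Open state 1: 0a->1.
b: 0b undefined. 0b->0: ok.
aa: 1a undefined. 1a->0: no, b/aaaa meet in 0. 1a->1: no, a/aaaa meet in 1. Open state 2: 1a->2.
ab: 1b undefined. 1b->0: no, a/baba meet in 1. 1b->1: no, abba/baba meet in 2. 1b->2: ok.
aaa: 2a undefined. 2a->0: no, a/aaaa meet in 1. 2a->1: no, a/baba meet in 1. 2a->2: ok.
aab: 2b undefined. 2b->0: ok.
All examples now run through 3 states with every (state, symbol) defined. Accept strings end in {0,1}, Reject strings end in {2}; accept={0,1}.

states=3 start=0 accept={0,1} delta: 0a->1 0b->0 1a->2 1b->2 2a->2 2b->0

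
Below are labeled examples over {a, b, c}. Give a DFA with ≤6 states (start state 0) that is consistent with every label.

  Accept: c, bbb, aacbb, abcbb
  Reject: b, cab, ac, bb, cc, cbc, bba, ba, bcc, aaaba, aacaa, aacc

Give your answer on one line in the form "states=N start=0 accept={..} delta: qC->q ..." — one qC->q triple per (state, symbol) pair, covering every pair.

states=4 start=0 accept={2} delta: 0a->1 0b->1 0c->2 1a->0 1b->3 1c->1 2a->0 2b->2 2c->0 3a->0 3b->2 3c->1

Fold the examples into a partial DFA from state 0: repeatedly fix the first undefined (state, symbol) met by the shortest-then-alphabetical prefix, trying targets in increasing order and rejecting any under which an Accept and a Reject string meet in one state with the same remainder; add a state when all current targets are rejected. Accepting states are where Accept strings end.
a: 0a undefined. 0a->0: no, c/ac meet in 0 with "c" left. Open state 1: 0a->1.
b: 0b undefined. 0b->0: no, bbb/b meet in 0. 0b->1: ok.
c: 0c undefined. 0c->0: no, c/cc meet in 0. 0c->1: no, c/b meet in 1. Open state 2: 0c->2.
aa: 1a undefined. 1a->0: ok.
ab: 1b undefined. 1b->0: no, bbb/b meet in 1. 1b->1: no, bbb/b meet in 1. 1b->2: no, c/bb meet in 2. Open state 3: 1b->3.
ac: 1c undefined. 1c->0: no, c/bcc meet in 2. 1c->1: ok.
ca: 2a undefined. 2a->0: ok.
cb: 2b undefined. 2b->0: no, c/cbc meet in 2. 2b->1: no, aacbb/bb meet in 3. 2b->2: ok.
cc: 2c undefined. 2c->0: ok.
abc: 3c undefined. 3c->0: no, abcbb/bb meet in 3. 3c->1: ok.
bba: 3a undefined. 3a->0: ok.
bbb: 3b undefined. 3b->0: no, bbb/cc meet in 0. 3b->1: no, bbb/b meet in 1. 3b->2: ok.
All examples now run through 4 states with every (state, symbol) defined. Accept strings end in {2}, Reject strings end in {0,1,3}; accept={2}.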